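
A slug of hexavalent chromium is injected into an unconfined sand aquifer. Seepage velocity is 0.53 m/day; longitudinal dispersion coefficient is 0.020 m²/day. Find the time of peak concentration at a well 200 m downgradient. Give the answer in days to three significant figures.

377 days

For the 1D instantaneous-source solution, setting ∂C/∂t = 0 at fixed x gives v²t² + 2Dt − x² = 0, so t = (√(D² + v²x²) − D)/v².
√(D² + v²x²) = √(0.020² + 0.53² × 200²) = 106.0; v² = 0.2809.
t = (106.0 − 0.020)/0.2809 = 377 days (vs. the pure-advection estimate x/v = 377 d).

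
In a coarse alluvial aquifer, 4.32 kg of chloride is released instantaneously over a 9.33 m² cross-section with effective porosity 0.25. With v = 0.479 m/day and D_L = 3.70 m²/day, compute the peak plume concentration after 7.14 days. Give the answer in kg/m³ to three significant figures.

0.102 kg/m³

The peak of an instantaneous 1D plume sits at x = vt; there the Gaussian factor is 1 and C_max = M/(n_e·A·√(4πDt)), where n_e·A is the pore area the mass is dissolved in.
√(4πDt) = √(4π × 3.70 × 7.14) = 18.22 m, so C_max = 4.32/(0.25 × 9.33 × 18.22) = 0.102 kg/m³.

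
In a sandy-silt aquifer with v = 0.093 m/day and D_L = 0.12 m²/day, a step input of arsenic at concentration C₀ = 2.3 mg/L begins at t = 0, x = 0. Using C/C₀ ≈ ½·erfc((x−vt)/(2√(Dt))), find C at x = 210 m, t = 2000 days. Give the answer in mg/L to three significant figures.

0.314 mg/L

For a continuous step input, C/C₀ ≈ ½·erfc((x−vt)/(2√(Dt))).
vt = 0.093 × 2000 = 186 m and 2√(Dt) = 2√(0.12 × 2000) = 30.98 m.
Argument (x−vt)/(2√(Dt)) = (210 − 186)/30.98 = 0.7747; ½·erfc(0.7747) = 0.1366.
C = 2.3 × 0.1366 = 0.314 mg/L.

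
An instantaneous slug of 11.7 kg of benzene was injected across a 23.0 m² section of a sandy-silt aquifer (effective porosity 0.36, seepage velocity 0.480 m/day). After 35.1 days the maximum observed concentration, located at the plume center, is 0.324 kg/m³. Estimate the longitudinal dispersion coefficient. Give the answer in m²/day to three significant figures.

At the plume center C_max = M/(n_e·A·√(4πDt)), so D = M²/(4πt·(n_e·A·C_max)²).
n_e·A·C_max = 0.36 × 23.0 × 0.324 = 2.683 kg/m.
D = 11.7²/(4π × 35.1 × 2.683²) = 0.0431 m²/day.

0.0431 m²/day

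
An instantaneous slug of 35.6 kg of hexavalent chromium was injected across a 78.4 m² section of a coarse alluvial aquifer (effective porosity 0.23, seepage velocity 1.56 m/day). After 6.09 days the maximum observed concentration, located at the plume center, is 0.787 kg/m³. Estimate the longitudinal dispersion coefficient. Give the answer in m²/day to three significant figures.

0.0822 m²/day

At the plume center C_max = M/(n_e·A·√(4πDt)), so D = M²/(4πt·(n_e·A·C_max)²).
n_e·A·C_max = 0.23 × 78.4 × 0.787 = 14.19 kg/m.
D = 35.6²/(4π × 6.09 × 14.19²) = 0.0822 m²/day.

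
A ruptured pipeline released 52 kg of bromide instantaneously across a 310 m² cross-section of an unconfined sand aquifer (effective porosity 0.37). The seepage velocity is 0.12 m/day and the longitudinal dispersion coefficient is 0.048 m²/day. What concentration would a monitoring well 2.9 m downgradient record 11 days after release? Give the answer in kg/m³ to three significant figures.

0.0540 kg/m³

For an instantaneous plane source, C(x,t) = M/(n_e·A·√(4πDt)) · exp(−(x−vt)²/(4Dt)), with n_e·A the pore (flow) area.
Plume center vt = 0.12 × 11 = 1.32 m, so the well at 2.9 m is 1.58 m downgradient of the peak.
√(4πDt) = 2.576 m, giving peak height M/(n_e·A·√(4πDt)) = 52/(0.37 × 310 × 2.576) = 0.1760 kg/m³.
(x−vt)²/(4Dt) = (1.58)²/(4 × 0.048 × 11) = 1.182; exp(−1.182) = 0.3067.
C = 0.1760 × 0.3067 = 0.0540 kg/m³.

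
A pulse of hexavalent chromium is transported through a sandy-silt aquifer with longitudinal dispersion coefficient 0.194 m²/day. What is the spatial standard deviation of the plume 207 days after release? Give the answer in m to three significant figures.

8.96 m

Dispersive spreading gives a Gaussian with σ² = 2Dt; advection only shifts the center.
σ = √(2 × 0.194 × 207) = 8.96 m.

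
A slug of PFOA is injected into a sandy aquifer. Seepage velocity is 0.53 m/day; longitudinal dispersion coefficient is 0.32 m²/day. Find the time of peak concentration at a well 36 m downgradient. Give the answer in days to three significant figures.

For the 1D instantaneous-source solution, setting ∂C/∂t = 0 at fixed x gives v²t² + 2Dt − x² = 0, so t = (√(D² + v²x²) − D)/v².
√(D² + v²x²) = √(0.32² + 0.53² × 36²) = 19.08; v² = 0.2809.
t = (19.08 − 0.32)/0.2809 = 66.8 days (vs. the pure-advection estimate x/v = 67.9 d).

66.8 days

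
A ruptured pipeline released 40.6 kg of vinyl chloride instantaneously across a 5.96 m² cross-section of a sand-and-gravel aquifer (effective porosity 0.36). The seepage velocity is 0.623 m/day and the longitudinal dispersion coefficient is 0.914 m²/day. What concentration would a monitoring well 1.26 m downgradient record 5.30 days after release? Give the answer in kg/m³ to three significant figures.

For an instantaneous plane source, C(x,t) = M/(n_e·A·√(4πDt)) · exp(−(x−vt)²/(4Dt)), with n_e·A the pore (flow) area.
Plume center vt = 0.623 × 5.30 = 3.3019 m, so the well at 1.26 m is 2.0419 m upgradient of the peak.
√(4πDt) = 7.802 m, giving peak height M/(n_e·A·√(4πDt)) = 40.6/(0.36 × 5.96 × 7.802) = 2.425 kg/m³.
(x−vt)²/(4Dt) = (-2.0419)²/(4 × 0.914 × 5.30) = 0.2152; exp(−0.2152) = 0.8064.
C = 2.425 × 0.8064 = 1.96 kg/m³.

1.96 kg/m³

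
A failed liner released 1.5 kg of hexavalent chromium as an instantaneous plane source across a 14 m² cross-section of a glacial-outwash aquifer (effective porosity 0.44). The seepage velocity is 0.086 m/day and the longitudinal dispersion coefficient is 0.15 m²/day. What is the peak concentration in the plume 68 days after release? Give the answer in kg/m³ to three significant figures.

0.0215 kg/m³

The peak of an instantaneous 1D plume sits at x = vt; there the Gaussian factor is 1 and C_max = M/(n_e·A·√(4πDt)), where n_e·A is the pore area the mass is dissolved in.
√(4πDt) = √(4π × 0.15 × 68) = 11.32 m, so C_max = 1.5/(0.44 × 14 × 11.32) = 0.0215 kg/m³.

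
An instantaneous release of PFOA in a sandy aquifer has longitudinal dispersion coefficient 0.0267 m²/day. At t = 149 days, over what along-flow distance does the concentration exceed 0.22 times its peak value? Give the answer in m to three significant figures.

9.82 m

The plume is Gaussian with σ = √(2Dt) = √(2 × 0.0267 × 149) = 2.821 m.
C/C_peak = exp(−Δx²/(2σ²)) = 0.22 ⇒ Δx = σ·√(−2 ln 0.22) = 2.821 × 1.740 = 4.909 m.
Width = 2Δx = 9.82 m.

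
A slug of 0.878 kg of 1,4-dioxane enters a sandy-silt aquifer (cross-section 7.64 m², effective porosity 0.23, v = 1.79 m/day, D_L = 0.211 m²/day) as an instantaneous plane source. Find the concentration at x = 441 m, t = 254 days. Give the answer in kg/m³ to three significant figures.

0.00806 kg/m³

For an instantaneous plane source, C(x,t) = M/(n_e·A·√(4πDt)) · exp(−(x−vt)²/(4Dt)), with n_e·A the pore (flow) area.
Plume center vt = 1.79 × 254 = 454.66 m, so the well at 441 m is 13.66 m upgradient of the peak.
√(4πDt) = 25.95 m, giving peak height M/(n_e·A·√(4πDt)) = 0.878/(0.23 × 7.64 × 25.95) = 0.01925 kg/m³.
(x−vt)²/(4Dt) = (-13.66)²/(4 × 0.211 × 254) = 0.8704; exp(−0.8704) = 0.4188.
C = 0.01925 × 0.4188 = 0.00806 kg/m³.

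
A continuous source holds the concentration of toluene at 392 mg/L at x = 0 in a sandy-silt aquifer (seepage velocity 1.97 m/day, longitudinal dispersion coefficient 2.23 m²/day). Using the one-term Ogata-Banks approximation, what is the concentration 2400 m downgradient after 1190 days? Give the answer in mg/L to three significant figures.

For a continuous step input, C/C₀ ≈ ½·erfc((x−vt)/(2√(Dt))).
vt = 1.97 × 1190 = 2344.3 m and 2√(Dt) = 2√(2.23 × 1190) = 103.0 m.
Argument (x−vt)/(2√(Dt)) = (2400 − 2344.3)/103.0 = 0.5408; ½·erfc(0.5408) = 0.2222.
C = 392 × 0.2222 = 87.1 mg/L.

87.1 mg/L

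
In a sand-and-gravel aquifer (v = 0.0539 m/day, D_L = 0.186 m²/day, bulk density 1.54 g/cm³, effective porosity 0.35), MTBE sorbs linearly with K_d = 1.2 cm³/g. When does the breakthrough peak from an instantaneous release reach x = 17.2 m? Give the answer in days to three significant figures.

1640 days

Retardation factor R = 1 + ρ_b·K_d/n = 1 + 1.54 × 1.2/0.35 = 6.280.
Sorption retards both mechanisms: v_R = v/R = 0.008583 m/day, D_R = D/R = 0.02962 m²/day.
Peak time from v_R²t² + 2D_R t − x² = 0: t = (√(D_R² + v_R²x²) − D_R)/v_R².
√(D_R² + v_R²x²) = √(0.02962² + 0.008583² × 17.2²) = 0.1506; v_R² = 7.367e-05.
t = (0.1506 − 0.02962)/7.367e-05 = 1640 days.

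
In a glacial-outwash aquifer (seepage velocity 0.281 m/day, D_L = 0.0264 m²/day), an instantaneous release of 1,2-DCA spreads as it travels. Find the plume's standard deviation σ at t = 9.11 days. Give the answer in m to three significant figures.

Dispersive spreading gives a Gaussian with σ² = 2Dt; advection only shifts the center.
σ = √(2 × 0.0264 × 9.11) = 0.694 m.

0.694 m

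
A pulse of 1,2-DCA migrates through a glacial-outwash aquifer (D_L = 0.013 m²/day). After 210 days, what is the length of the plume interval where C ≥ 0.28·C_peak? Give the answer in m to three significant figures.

The plume is Gaussian with σ = √(2Dt) = √(2 × 0.013 × 210) = 2.337 m.
C/C_peak = exp(−Δx²/(2σ²)) = 0.28 ⇒ Δx = σ·√(−2 ln 0.28) = 2.337 × 1.596 = 3.730 m.
Width = 2Δx = 7.46 m.

7.46 m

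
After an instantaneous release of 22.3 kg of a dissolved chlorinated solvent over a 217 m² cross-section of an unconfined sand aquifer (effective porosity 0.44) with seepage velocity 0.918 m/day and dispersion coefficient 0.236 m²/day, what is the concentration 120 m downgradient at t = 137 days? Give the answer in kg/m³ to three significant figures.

0.00896 kg/m³

For an instantaneous plane source, C(x,t) = M/(n_e·A·√(4πDt)) · exp(−(x−vt)²/(4Dt)), with n_e·A the pore (flow) area.
Plume center vt = 0.918 × 137 = 125.766 m, so the well at 120 m is 5.766 m upgradient of the peak.
√(4πDt) = 20.16 m, giving peak height M/(n_e·A·√(4πDt)) = 22.3/(0.44 × 217 × 20.16) = 0.01159 kg/m³.
(x−vt)²/(4Dt) = (-5.766)²/(4 × 0.236 × 137) = 0.2571; exp(−0.2571) = 0.7733.
C = 0.01159 × 0.7733 = 0.00896 kg/m³.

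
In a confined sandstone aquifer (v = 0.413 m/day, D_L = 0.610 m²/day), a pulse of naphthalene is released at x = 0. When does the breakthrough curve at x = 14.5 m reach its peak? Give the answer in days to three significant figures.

31.7 days

For the 1D instantaneous-source solution, setting ∂C/∂t = 0 at fixed x gives v²t² + 2Dt − x² = 0, so t = (√(D² + v²x²) − D)/v².
√(D² + v²x²) = √(0.610² + 0.413² × 14.5²) = 6.019; v² = 0.170569.
t = (6.019 − 0.610)/0.170569 = 31.7 days (vs. the pure-advection estimate x/v = 35.1 d).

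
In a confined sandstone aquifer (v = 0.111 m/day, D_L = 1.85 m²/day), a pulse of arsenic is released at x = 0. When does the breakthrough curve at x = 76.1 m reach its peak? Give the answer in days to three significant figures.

For the 1D instantaneous-source solution, setting ∂C/∂t = 0 at fixed x gives v²t² + 2Dt − x² = 0, so t = (√(D² + v²x²) − D)/v².
√(D² + v²x²) = √(1.85² + 0.111² × 76.1²) = 8.647; v² = 0.012321.
t = (8.647 − 1.85)/0.012321 = 552 days (vs. the pure-advection estimate x/v = 686 d).

552 days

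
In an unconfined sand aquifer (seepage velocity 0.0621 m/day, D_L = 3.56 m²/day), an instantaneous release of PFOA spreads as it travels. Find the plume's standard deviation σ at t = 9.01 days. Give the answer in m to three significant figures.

8.01 m

Dispersive spreading gives a Gaussian with σ² = 2Dt; advection only shifts the center.
σ = √(2 × 3.56 × 9.01) = 8.01 m.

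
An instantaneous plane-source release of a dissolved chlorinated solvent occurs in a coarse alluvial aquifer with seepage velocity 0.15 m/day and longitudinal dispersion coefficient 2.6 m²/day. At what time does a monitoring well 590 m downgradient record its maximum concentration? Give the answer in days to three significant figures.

3820 days

For the 1D instantaneous-source solution, setting ∂C/∂t = 0 at fixed x gives v²t² + 2Dt − x² = 0, so t = (√(D² + v²x²) − D)/v².
√(D² + v²x²) = √(2.6² + 0.15² × 590²) = 88.54; v² = 0.0225.
t = (88.54 − 2.6)/0.0225 = 3820 days (vs. the pure-advection estimate x/v = 3930 d).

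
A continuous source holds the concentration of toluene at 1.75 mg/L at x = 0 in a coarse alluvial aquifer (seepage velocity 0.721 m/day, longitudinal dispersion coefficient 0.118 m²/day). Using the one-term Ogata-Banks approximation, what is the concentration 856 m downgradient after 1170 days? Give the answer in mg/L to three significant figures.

For a continuous step input, C/C₀ ≈ ½·erfc((x−vt)/(2√(Dt))).
vt = 0.721 × 1170 = 843.57 m and 2√(Dt) = 2√(0.118 × 1170) = 23.50 m.
Argument (x−vt)/(2√(Dt)) = (856 − 843.57)/23.50 = 0.5289; ½·erfc(0.5289) = 0.2272.
C = 1.75 × 0.2272 = 0.398 mg/L.

0.398 mg/L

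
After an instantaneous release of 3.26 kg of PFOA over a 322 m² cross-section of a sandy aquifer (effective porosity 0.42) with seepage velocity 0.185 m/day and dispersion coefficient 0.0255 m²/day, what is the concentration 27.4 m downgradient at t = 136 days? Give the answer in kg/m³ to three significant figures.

0.00254 kg/m³

For an instantaneous plane source, C(x,t) = M/(n_e·A·√(4πDt)) · exp(−(x−vt)²/(4Dt)), with n_e·A the pore (flow) area.
Plume center vt = 0.185 × 136 = 25.16 m, so the well at 27.4 m is 2.24 m downgradient of the peak.
√(4πDt) = 6.602 m, giving peak height M/(n_e·A·√(4πDt)) = 3.26/(0.42 × 322 × 6.602) = 0.003651 kg/m³.
(x−vt)²/(4Dt) = (2.24)²/(4 × 0.0255 × 136) = 0.3617; exp(−0.3617) = 0.6965.
C = 0.003651 × 0.6965 = 0.00254 kg/m³.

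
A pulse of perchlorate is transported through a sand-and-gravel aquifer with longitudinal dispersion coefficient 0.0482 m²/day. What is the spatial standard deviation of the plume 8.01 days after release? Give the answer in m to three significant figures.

0.879 m

Dispersive spreading gives a Gaussian with σ² = 2Dt; advection only shifts the center.
σ = √(2 × 0.0482 × 8.01) = 0.879 m.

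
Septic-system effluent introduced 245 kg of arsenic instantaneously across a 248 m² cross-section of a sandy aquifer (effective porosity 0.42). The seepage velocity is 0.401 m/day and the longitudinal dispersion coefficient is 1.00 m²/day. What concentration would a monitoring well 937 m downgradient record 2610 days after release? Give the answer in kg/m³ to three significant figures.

For an instantaneous plane source, C(x,t) = M/(n_e·A·√(4πDt)) · exp(−(x−vt)²/(4Dt)), with n_e·A the pore (flow) area.
Plume center vt = 0.401 × 2610 = 1046.61 m, so the well at 937 m is 109.61 m upgradient of the peak.
√(4πDt) = 181.1 m, giving peak height M/(n_e·A·√(4πDt)) = 245/(0.42 × 248 × 181.1) = 0.01299 kg/m³.
(x−vt)²/(4Dt) = (-109.61)²/(4 × 1.00 × 2610) = 1.151; exp(−1.151) = 0.3163.
C = 0.01299 × 0.3163 = 0.00411 kg/m³.

0.00411 kg/m³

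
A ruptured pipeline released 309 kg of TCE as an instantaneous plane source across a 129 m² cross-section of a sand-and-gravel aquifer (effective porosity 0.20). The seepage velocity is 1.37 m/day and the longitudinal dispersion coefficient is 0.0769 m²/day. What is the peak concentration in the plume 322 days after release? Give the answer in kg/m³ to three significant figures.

The peak of an instantaneous 1D plume sits at x = vt; there the Gaussian factor is 1 and C_max = M/(n_e·A·√(4πDt)), where n_e·A is the pore area the mass is dissolved in.
√(4πDt) = √(4π × 0.0769 × 322) = 17.64 m, so C_max = 309/(0.20 × 129 × 17.64) = 0.679 kg/m³.

0.679 kg/m³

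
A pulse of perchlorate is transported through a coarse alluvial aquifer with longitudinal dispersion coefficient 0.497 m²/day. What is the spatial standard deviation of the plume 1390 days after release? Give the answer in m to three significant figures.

37.2 m

Dispersive spreading gives a Gaussian with σ² = 2Dt; advection only shifts the center.
σ = √(2 × 0.497 × 1390) = 37.2 m.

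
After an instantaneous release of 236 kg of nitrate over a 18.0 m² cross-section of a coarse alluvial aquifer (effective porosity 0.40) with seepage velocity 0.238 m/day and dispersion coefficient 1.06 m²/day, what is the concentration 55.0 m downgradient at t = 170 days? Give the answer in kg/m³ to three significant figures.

For an instantaneous plane source, C(x,t) = M/(n_e·A·√(4πDt)) · exp(−(x−vt)²/(4Dt)), with n_e·A the pore (flow) area.
Plume center vt = 0.238 × 170 = 40.46 m, so the well at 55.0 m is 14.54 m downgradient of the peak.
√(4πDt) = 47.59 m, giving peak height M/(n_e·A·√(4πDt)) = 236/(0.40 × 18.0 × 47.59) = 0.6888 kg/m³.
(x−vt)²/(4Dt) = (14.54)²/(4 × 1.06 × 170) = 0.2933; exp(−0.2933) = 0.7458.
C = 0.6888 × 0.7458 = 0.514 kg/m³.

0.514 kg/m³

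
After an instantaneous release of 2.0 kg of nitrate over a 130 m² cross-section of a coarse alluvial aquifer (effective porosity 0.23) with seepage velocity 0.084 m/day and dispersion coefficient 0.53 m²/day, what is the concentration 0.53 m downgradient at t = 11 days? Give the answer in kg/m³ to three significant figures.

For an instantaneous plane source, C(x,t) = M/(n_e·A·√(4πDt)) · exp(−(x−vt)²/(4Dt)), with n_e·A the pore (flow) area.
Plume center vt = 0.084 × 11 = 0.924 m, so the well at 0.53 m is 0.394 m upgradient of the peak.
√(4πDt) = 8.559 m, giving peak height M/(n_e·A·√(4πDt)) = 2.0/(0.23 × 130 × 8.559) = 0.007815 kg/m³.
(x−vt)²/(4Dt) = (-0.394)²/(4 × 0.53 × 11) = 0.006657; exp(−0.006657) = 0.9934.
C = 0.007815 × 0.9934 = 0.00776 kg/m³.

0.00776 kg/m³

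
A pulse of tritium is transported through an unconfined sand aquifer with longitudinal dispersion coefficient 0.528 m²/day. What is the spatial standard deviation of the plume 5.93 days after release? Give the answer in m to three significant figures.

2.50 m

Dispersive spreading gives a Gaussian with σ² = 2Dt; advection only shifts the center.
σ = √(2 × 0.528 × 5.93) = 2.50 m.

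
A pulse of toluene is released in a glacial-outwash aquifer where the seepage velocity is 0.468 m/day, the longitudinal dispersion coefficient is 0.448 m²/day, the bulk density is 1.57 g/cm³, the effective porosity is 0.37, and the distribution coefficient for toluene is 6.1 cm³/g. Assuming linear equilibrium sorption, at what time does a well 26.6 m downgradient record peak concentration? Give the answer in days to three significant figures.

Retardation factor R = 1 + ρ_b·K_d/n = 1 + 1.57 × 6.1/0.37 = 26.88.
Sorption retards both mechanisms: v_R = v/R = 0.01741 m/day, D_R = D/R = 0.01667 m²/day.
Peak time from v_R²t² + 2D_R t − x² = 0: t = (√(D_R² + v_R²x²) − D_R)/v_R².
√(D_R² + v_R²x²) = √(0.01667² + 0.01741² × 26.6²) = 0.4634; v_R² = 0.0003031.
t = (0.4634 − 0.01667)/0.0003031 = 1470 days.

1470 days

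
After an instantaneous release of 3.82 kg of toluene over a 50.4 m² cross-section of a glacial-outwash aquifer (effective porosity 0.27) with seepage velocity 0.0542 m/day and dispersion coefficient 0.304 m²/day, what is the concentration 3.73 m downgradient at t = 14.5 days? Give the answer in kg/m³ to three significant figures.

0.0231 kg/m³

For an instantaneous plane source, C(x,t) = M/(n_e·A·√(4πDt)) · exp(−(x−vt)²/(4Dt)), with n_e·A the pore (flow) area.
Plume center vt = 0.0542 × 14.5 = 0.7859 m, so the well at 3.73 m is 2.9441 m downgradient of the peak.
√(4πDt) = 7.443 m, giving peak height M/(n_e·A·√(4πDt)) = 3.82/(0.27 × 50.4 × 7.443) = 0.03772 kg/m³.
(x−vt)²/(4Dt) = (2.9441)²/(4 × 0.304 × 14.5) = 0.4916; exp(−0.4916) = 0.6116.
C = 0.03772 × 0.6116 = 0.0231 kg/m³.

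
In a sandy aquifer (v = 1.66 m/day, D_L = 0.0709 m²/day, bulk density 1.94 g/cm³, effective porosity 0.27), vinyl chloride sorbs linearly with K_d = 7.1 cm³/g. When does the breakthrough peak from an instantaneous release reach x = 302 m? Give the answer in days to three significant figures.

9460 days

Retardation factor R = 1 + ρ_b·K_d/n = 1 + 1.94 × 7.1/0.27 = 52.01.
Sorption retards both mechanisms: v_R = v/R = 0.03192 m/day, D_R = D/R = 0.001363 m²/day.
Peak time from v_R²t² + 2D_R t − x² = 0: t = (√(D_R² + v_R²x²) − D_R)/v_R².
√(D_R² + v_R²x²) = √(0.001363² + 0.03192² × 302²) = 9.640; v_R² = 0.001019.
t = (9.640 − 0.001363)/0.001019 = 9460 days.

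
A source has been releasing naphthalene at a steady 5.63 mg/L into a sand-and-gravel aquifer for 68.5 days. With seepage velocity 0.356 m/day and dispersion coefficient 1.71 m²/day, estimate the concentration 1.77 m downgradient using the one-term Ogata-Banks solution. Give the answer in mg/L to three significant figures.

For a continuous step input, C/C₀ ≈ ½·erfc((x−vt)/(2√(Dt))).
vt = 0.356 × 68.5 = 24.386 m and 2√(Dt) = 2√(1.71 × 68.5) = 21.65 m.
Argument (x−vt)/(2√(Dt)) = (1.77 − 24.386)/21.65 = -1.045; ½·erfc(-1.045) = 0.9303.
C = 5.63 × 0.9303 = 5.24 mg/L.

5.24 mg/L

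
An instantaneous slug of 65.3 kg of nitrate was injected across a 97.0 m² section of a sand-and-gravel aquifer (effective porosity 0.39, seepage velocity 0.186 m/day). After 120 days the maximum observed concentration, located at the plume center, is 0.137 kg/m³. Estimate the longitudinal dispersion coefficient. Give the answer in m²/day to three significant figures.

At the plume center C_max = M/(n_e·A·√(4πDt)), so D = M²/(4πt·(n_e·A·C_max)²).
n_e·A·C_max = 0.39 × 97.0 × 0.137 = 5.183 kg/m.
D = 65.3²/(4π × 120 × 5.183²) = 0.105 m²/day.

0.105 m²/day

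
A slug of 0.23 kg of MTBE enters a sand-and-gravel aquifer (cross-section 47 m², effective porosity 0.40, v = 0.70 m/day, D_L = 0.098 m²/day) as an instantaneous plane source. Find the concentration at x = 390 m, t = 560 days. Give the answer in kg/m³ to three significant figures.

0.000457 kg/m³

For an instantaneous plane source, C(x,t) = M/(n_e·A·√(4πDt)) · exp(−(x−vt)²/(4Dt)), with n_e·A the pore (flow) area.
Plume center vt = 0.70 × 560 = 392 m, so the well at 390 m is 2 m upgradient of the peak.
√(4πDt) = 26.26 m, giving peak height M/(n_e·A·√(4πDt)) = 0.23/(0.40 × 47 × 26.26) = 0.0004659 kg/m³.
(x−vt)²/(4Dt) = (-2)²/(4 × 0.098 × 560) = 0.01822; exp(−0.01822) = 0.9819.
C = 0.0004659 × 0.9819 = 0.000457 kg/m³.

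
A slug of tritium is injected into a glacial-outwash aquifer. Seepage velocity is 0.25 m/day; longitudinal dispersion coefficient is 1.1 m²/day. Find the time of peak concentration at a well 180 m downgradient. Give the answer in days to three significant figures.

For the 1D instantaneous-source solution, setting ∂C/∂t = 0 at fixed x gives v²t² + 2Dt − x² = 0, so t = (√(D² + v²x²) − D)/v².
√(D² + v²x²) = √(1.1² + 0.25² × 180²) = 45.01; v² = 0.0625.
t = (45.01 − 1.1)/0.0625 = 703 days (vs. the pure-advection estimate x/v = 720 d).

703 days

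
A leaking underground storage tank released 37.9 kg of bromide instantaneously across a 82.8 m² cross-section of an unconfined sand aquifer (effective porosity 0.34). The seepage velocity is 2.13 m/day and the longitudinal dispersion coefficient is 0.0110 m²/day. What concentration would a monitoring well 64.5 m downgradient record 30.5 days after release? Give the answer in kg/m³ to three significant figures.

0.558 kg/m³

For an instantaneous plane source, C(x,t) = M/(n_e·A·√(4πDt)) · exp(−(x−vt)²/(4Dt)), with n_e·A the pore (flow) area.
Plume center vt = 2.13 × 30.5 = 64.965 m, so the well at 64.5 m is 0.465 m upgradient of the peak.
√(4πDt) = 2.053 m, giving peak height M/(n_e·A·√(4πDt)) = 37.9/(0.34 × 82.8 × 2.053) = 0.6558 kg/m³.
(x−vt)²/(4Dt) = (-0.465)²/(4 × 0.0110 × 30.5) = 0.1611; exp(−0.1611) = 0.8512.
C = 0.6558 × 0.8512 = 0.558 kg/m³.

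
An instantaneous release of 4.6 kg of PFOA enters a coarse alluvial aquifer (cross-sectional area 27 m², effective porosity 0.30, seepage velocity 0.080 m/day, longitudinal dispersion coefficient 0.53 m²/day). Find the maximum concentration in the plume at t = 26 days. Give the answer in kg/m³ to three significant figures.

The peak of an instantaneous 1D plume sits at x = vt; there the Gaussian factor is 1 and C_max = M/(n_e·A·√(4πDt)), where n_e·A is the pore area the mass is dissolved in.
√(4πDt) = √(4π × 0.53 × 26) = 13.16 m, so C_max = 4.6/(0.30 × 27 × 13.16) = 0.0432 kg/m³.

0.0432 kg/m³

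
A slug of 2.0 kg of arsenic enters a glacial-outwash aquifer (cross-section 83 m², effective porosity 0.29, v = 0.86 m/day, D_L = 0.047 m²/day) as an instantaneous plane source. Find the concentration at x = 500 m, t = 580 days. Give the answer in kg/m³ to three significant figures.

0.00443 kg/m³

For an instantaneous plane source, C(x,t) = M/(n_e·A·√(4πDt)) · exp(−(x−vt)²/(4Dt)), with n_e·A the pore (flow) area.
Plume center vt = 0.86 × 580 = 498.8 m, so the well at 500 m is 1.2 m downgradient of the peak.
√(4πDt) = 18.51 m, giving peak height M/(n_e·A·√(4πDt)) = 2.0/(0.29 × 83 × 18.51) = 0.004489 kg/m³.
(x−vt)²/(4Dt) = (1.2)²/(4 × 0.047 × 580) = 0.01321; exp(−0.01321) = 0.9869.
C = 0.004489 × 0.9869 = 0.00443 kg/m³.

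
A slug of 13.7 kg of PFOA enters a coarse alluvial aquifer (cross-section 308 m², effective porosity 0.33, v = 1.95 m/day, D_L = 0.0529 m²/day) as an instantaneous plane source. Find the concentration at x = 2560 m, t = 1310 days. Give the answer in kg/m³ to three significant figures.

For an instantaneous plane source, C(x,t) = M/(n_e·A·√(4πDt)) · exp(−(x−vt)²/(4Dt)), with n_e·A the pore (flow) area.
Plume center vt = 1.95 × 1310 = 2554.5 m, so the well at 2560 m is 5.5 m downgradient of the peak.
√(4πDt) = 29.51 m, giving peak height M/(n_e·A·√(4πDt)) = 13.7/(0.33 × 308 × 29.51) = 0.004568 kg/m³.
(x−vt)²/(4Dt) = (5.5)²/(4 × 0.0529 × 1310) = 0.1091; exp(−0.1091) = 0.8966.
C = 0.004568 × 0.8966 = 0.00410 kg/m³.

0.00410 kg/m³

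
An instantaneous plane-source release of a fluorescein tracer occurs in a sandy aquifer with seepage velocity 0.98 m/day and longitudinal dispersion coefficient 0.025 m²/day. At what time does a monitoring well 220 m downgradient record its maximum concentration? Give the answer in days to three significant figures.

224 days

For the 1D instantaneous-source solution, setting ∂C/∂t = 0 at fixed x gives v²t² + 2Dt − x² = 0, so t = (√(D² + v²x²) − D)/v².
√(D² + v²x²) = √(0.025² + 0.98² × 220²) = 215.6; v² = 0.9604.
t = (215.6 − 0.025)/0.9604 = 224 days (vs. the pure-advection estimate x/v = 224 d).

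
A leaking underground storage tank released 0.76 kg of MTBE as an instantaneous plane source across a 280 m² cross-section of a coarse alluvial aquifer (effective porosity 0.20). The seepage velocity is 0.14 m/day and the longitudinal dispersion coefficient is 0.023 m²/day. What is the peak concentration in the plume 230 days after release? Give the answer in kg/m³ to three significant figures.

0.00166 kg/m³

The peak of an instantaneous 1D plume sits at x = vt; there the Gaussian factor is 1 and C_max = M/(n_e·A·√(4πDt)), where n_e·A is the pore area the mass is dissolved in.
√(4πDt) = √(4π × 0.023 × 230) = 8.153 m, so C_max = 0.76/(0.20 × 280 × 8.153) = 0.00166 kg/m³.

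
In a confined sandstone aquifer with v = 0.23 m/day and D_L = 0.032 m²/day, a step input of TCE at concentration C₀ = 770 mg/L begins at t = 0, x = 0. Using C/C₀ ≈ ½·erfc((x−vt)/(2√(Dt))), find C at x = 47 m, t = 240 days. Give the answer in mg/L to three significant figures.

For a continuous step input, C/C₀ ≈ ½·erfc((x−vt)/(2√(Dt))).
vt = 0.23 × 240 = 55.2 m and 2√(Dt) = 2√(0.032 × 240) = 5.543 m.
Argument (x−vt)/(2√(Dt)) = (47 − 55.2)/5.543 = -1.479; ½·erfc(-1.479) = 0.9818.
C = 770 × 0.9818 = 756 mg/L.

756 mg/L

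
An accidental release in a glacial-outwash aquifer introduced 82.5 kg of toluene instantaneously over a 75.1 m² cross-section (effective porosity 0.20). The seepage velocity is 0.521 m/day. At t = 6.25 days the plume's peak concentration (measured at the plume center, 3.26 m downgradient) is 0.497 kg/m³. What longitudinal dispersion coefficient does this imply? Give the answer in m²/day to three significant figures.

At the plume center C_max = M/(n_e·A·√(4πDt)), so D = M²/(4πt·(n_e·A·C_max)²).
n_e·A·C_max = 0.20 × 75.1 × 0.497 = 7.465 kg/m.
D = 82.5²/(4π × 6.25 × 7.465²) = 1.56 m²/day.

1.56 m²/day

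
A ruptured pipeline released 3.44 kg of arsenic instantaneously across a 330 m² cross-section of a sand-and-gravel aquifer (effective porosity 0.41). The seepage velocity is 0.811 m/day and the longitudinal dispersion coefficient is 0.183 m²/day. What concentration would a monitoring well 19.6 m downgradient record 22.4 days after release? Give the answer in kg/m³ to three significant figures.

0.00313 kg/m³

For an instantaneous plane source, C(x,t) = M/(n_e·A·√(4πDt)) · exp(−(x−vt)²/(4Dt)), with n_e·A the pore (flow) area.
Plume center vt = 0.811 × 22.4 = 18.1664 m, so the well at 19.6 m is 1.4336 m downgradient of the peak.
√(4πDt) = 7.177 m, giving peak height M/(n_e·A·√(4πDt)) = 3.44/(0.41 × 330 × 7.177) = 0.003543 kg/m³.
(x−vt)²/(4Dt) = (1.4336)²/(4 × 0.183 × 22.4) = 0.1253; exp(−0.1253) = 0.8822.
C = 0.003543 × 0.8822 = 0.00313 kg/m³.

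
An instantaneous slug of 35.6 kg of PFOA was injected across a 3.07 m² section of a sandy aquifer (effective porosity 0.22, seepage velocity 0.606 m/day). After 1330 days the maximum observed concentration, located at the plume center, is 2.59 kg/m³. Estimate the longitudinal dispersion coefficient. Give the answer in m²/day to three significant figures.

0.0248 m²/day

At the plume center C_max = M/(n_e·A·√(4πDt)), so D = M²/(4πt·(n_e·A·C_max)²).
n_e·A·C_max = 0.22 × 3.07 × 2.59 = 1.749 kg/m.
D = 35.6²/(4π × 1330 × 1.749²) = 0.0248 m²/day.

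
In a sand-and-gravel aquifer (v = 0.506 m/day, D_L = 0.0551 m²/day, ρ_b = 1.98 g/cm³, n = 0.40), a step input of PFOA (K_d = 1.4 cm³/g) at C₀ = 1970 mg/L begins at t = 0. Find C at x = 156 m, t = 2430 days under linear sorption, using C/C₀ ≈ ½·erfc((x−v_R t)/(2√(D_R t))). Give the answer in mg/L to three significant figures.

Retardation factor R = 1 + ρ_b·K_d/n = 1 + 1.98 × 1.4/0.40 = 7.930.
Sorption retards both mechanisms: v_R = v/R = 0.06381 m/day, D_R = D/R = 0.006948 m²/day.
v_R·t = 0.06381 × 2430 = 155.0583 m; 2√(D_R t) = 8.218 m; argument = (156 − 155.0583)/8.218 = 0.1146.
C = C₀ × ½·erfc(0.1146) = 1970 × 0.4356 = 858 mg/L.

858 mg/L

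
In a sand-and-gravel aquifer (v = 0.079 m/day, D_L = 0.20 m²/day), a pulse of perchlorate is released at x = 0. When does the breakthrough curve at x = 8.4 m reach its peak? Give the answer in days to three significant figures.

79.0 days

For the 1D instantaneous-source solution, setting ∂C/∂t = 0 at fixed x gives v²t² + 2Dt − x² = 0, so t = (√(D² + v²x²) − D)/v².
√(D² + v²x²) = √(0.20² + 0.079² × 8.4²) = 0.6931; v² = 0.006241.
t = (0.6931 − 0.20)/0.006241 = 79.0 days (vs. the pure-advection estimate x/v = 106 d).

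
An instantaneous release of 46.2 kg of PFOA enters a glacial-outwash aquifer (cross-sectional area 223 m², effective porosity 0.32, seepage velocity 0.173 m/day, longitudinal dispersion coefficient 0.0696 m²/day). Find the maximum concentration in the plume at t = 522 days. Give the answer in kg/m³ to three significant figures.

0.0303 kg/m³

The peak of an instantaneous 1D plume sits at x = vt; there the Gaussian factor is 1 and C_max = M/(n_e·A·√(4πDt)), where n_e·A is the pore area the mass is dissolved in.
√(4πDt) = √(4π × 0.0696 × 522) = 21.37 m, so C_max = 46.2/(0.32 × 223 × 21.37) = 0.0303 kg/m³.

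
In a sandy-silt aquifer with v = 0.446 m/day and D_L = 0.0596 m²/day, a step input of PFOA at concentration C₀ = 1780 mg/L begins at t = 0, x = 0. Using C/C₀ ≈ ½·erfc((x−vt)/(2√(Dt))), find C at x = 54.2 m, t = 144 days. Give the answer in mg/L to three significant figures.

For a continuous step input, C/C₀ ≈ ½·erfc((x−vt)/(2√(Dt))).
vt = 0.446 × 144 = 64.224 m and 2√(Dt) = 2√(0.0596 × 144) = 5.859 m.
Argument (x−vt)/(2√(Dt)) = (54.2 − 64.224)/5.859 = -1.711; ½·erfc(-1.711) = 0.9922.
C = 1780 × 0.9922 = 1770 mg/L.

1770 mg/L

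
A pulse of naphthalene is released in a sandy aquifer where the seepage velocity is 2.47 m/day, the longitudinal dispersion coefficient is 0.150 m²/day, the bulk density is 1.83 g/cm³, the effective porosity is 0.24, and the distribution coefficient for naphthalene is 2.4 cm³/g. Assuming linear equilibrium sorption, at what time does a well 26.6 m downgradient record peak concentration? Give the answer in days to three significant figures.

207 days

Retardation factor R = 1 + ρ_b·K_d/n = 1 + 1.83 × 2.4/0.24 = 19.30.
Sorption retards both mechanisms: v_R = v/R = 0.1280 m/day, D_R = D/R = 0.007772 m²/day.
Peak time from v_R²t² + 2D_R t − x² = 0: t = (√(D_R² + v_R²x²) − D_R)/v_R².
√(D_R² + v_R²x²) = √(0.007772² + 0.1280² × 26.6²) = 3.405; v_R² = 0.01638.
t = (3.405 − 0.007772)/0.01638 = 207 days.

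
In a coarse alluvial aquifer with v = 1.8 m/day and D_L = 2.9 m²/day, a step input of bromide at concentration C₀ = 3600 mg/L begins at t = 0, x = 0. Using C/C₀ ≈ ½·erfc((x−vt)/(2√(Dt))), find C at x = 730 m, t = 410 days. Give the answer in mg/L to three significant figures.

For a continuous step input, C/C₀ ≈ ½·erfc((x−vt)/(2√(Dt))).
vt = 1.8 × 410 = 738 m and 2√(Dt) = 2√(2.9 × 410) = 68.96 m.
Argument (x−vt)/(2√(Dt)) = (730 − 738)/68.96 = -0.1160; ½·erfc(-0.1160) = 0.5652.
C = 3600 × 0.5652 = 2030 mg/L.

2030 mg/L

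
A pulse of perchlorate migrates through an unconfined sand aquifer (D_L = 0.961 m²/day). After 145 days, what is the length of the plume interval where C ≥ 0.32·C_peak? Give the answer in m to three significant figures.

The plume is Gaussian with σ = √(2Dt) = √(2 × 0.961 × 145) = 16.69 m.
C/C_peak = exp(−Δx²/(2σ²)) = 0.32 ⇒ Δx = σ·√(−2 ln 0.32) = 16.69 × 1.510 = 25.20 m.
Width = 2Δx = 50.4 m.

50.4 m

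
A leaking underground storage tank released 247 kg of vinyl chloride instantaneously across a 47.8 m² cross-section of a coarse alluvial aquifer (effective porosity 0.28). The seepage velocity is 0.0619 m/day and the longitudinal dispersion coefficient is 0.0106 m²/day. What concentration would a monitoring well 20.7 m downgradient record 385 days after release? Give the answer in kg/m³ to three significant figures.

For an instantaneous plane source, C(x,t) = M/(n_e·A·√(4πDt)) · exp(−(x−vt)²/(4Dt)), with n_e·A the pore (flow) area.
Plume center vt = 0.0619 × 385 = 23.8315 m, so the well at 20.7 m is 3.1315 m upgradient of the peak.
√(4πDt) = 7.161 m, giving peak height M/(n_e·A·√(4πDt)) = 247/(0.28 × 47.8 × 7.161) = 2.577 kg/m³.
(x−vt)²/(4Dt) = (-3.1315)²/(4 × 0.0106 × 385) = 0.6007; exp(−0.6007) = 0.5484.
C = 2.577 × 0.5484 = 1.41 kg/m³.

1.41 kg/m³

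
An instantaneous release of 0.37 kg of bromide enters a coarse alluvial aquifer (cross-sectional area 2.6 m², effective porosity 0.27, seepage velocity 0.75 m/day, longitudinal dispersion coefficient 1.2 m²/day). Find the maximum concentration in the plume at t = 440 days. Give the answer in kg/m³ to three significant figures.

The peak of an instantaneous 1D plume sits at x = vt; there the Gaussian factor is 1 and C_max = M/(n_e·A·√(4πDt)), where n_e·A is the pore area the mass is dissolved in.
√(4πDt) = √(4π × 1.2 × 440) = 81.46 m, so C_max = 0.37/(0.27 × 2.6 × 81.46) = 0.00647 kg/m³.

0.00647 kg/m³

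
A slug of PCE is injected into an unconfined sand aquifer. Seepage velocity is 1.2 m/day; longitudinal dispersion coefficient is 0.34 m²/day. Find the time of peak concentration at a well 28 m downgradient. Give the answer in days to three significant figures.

23.1 days

For the 1D instantaneous-source solution, setting ∂C/∂t = 0 at fixed x gives v²t² + 2Dt − x² = 0, so t = (√(D² + v²x²) − D)/v².
√(D² + v²x²) = √(0.34² + 1.2² × 28²) = 33.60; v² = 1.44.
t = (33.60 − 0.34)/1.44 = 23.1 days (vs. the pure-advection estimate x/v = 23.3 d).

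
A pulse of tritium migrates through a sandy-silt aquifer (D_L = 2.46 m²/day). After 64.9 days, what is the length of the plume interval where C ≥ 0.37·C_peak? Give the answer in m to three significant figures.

The plume is Gaussian with σ = √(2Dt) = √(2 × 2.46 × 64.9) = 17.87 m.
C/C_peak = exp(−Δx²/(2σ²)) = 0.37 ⇒ Δx = σ·√(−2 ln 0.37) = 17.87 × 1.410 = 25.20 m.
Width = 2Δx = 50.4 m.

50.4 m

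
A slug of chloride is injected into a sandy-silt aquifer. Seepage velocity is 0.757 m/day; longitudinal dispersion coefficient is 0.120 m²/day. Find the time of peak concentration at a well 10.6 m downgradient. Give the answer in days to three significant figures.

For the 1D instantaneous-source solution, setting ∂C/∂t = 0 at fixed x gives v²t² + 2Dt − x² = 0, so t = (√(D² + v²x²) − D)/v².
√(D² + v²x²) = √(0.120² + 0.757² × 10.6²) = 8.025; v² = 0.573049.
t = (8.025 − 0.120)/0.573049 = 13.8 days (vs. the pure-advection estimate x/v = 14.0 d).

13.8 days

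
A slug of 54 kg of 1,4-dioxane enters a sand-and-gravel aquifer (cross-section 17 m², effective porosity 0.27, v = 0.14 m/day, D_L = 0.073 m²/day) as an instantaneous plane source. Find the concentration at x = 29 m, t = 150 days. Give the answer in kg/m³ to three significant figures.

For an instantaneous plane source, C(x,t) = M/(n_e·A·√(4πDt)) · exp(−(x−vt)²/(4Dt)), with n_e·A the pore (flow) area.
Plume center vt = 0.14 × 150 = 21 m, so the well at 29 m is 8 m downgradient of the peak.
√(4πDt) = 11.73 m, giving peak height M/(n_e·A·√(4πDt)) = 54/(0.27 × 17 × 11.73) = 1.003 kg/m³.
(x−vt)²/(4Dt) = (8)²/(4 × 0.073 × 150) = 1.461; exp(−1.461) = 0.2320.
C = 1.003 × 0.2320 = 0.233 kg/m³.

0.233 kg/m³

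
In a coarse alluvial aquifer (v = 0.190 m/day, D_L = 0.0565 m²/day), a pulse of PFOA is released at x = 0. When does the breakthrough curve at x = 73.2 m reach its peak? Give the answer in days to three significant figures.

384 days

For the 1D instantaneous-source solution, setting ∂C/∂t = 0 at fixed x gives v²t² + 2Dt − x² = 0, so t = (√(D² + v²x²) − D)/v².
√(D² + v²x²) = √(0.0565² + 0.190² × 73.2²) = 13.91; v² = 0.0361.
t = (13.91 − 0.0565)/0.0361 = 384 days (vs. the pure-advection estimate x/v = 385 d).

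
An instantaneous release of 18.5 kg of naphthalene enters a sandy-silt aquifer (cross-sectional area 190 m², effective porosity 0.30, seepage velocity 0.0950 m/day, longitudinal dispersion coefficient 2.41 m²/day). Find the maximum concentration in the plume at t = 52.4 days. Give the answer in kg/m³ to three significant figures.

0.00815 kg/m³

The peak of an instantaneous 1D plume sits at x = vt; there the Gaussian factor is 1 and C_max = M/(n_e·A·√(4πDt)), where n_e·A is the pore area the mass is dissolved in.
√(4πDt) = √(4π × 2.41 × 52.4) = 39.84 m, so C_max = 18.5/(0.30 × 190 × 39.84) = 0.00815 kg/m³.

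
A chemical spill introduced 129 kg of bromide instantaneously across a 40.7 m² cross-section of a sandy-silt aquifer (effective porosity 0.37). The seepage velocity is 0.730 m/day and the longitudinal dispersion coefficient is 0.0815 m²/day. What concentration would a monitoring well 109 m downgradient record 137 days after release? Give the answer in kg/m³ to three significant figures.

0.118 kg/m³

For an instantaneous plane source, C(x,t) = M/(n_e·A·√(4πDt)) · exp(−(x−vt)²/(4Dt)), with n_e·A the pore (flow) area.
Plume center vt = 0.730 × 137 = 100.01 m, so the well at 109 m is 8.99 m downgradient of the peak.
√(4πDt) = 11.85 m, giving peak height M/(n_e·A·√(4πDt)) = 129/(0.37 × 40.7 × 11.85) = 0.7229 kg/m³.
(x−vt)²/(4Dt) = (8.99)²/(4 × 0.0815 × 137) = 1.810; exp(−1.810) = 0.1637.
C = 0.7229 × 0.1637 = 0.118 kg/m³.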